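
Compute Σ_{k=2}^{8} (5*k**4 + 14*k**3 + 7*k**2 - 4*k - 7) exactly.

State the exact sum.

Ratio r(k) = (5*k**4 + 34*k**3 + 79*k**2 + 72*k + 15)/(5*k**4 + 14*k**3 + 7*k**2 - 4*k - 7).
Factor: A=1; B=1; C=k**4 + 14*k**3/5 + 7*k**2/5 - 4*k/5 - 7/5.
Solve (1)·f(k+1) − (1)·f(k) = k**4 + 14*k**3/5 + 7*k**2/5 - 4*k/5 - 7/5.
d = 5 from the (0,0,4) case.
Coefficient equations give f(k) = k*(k**4 + k**3 - 3*k**2 - 2*k - 4)/5.
Get s_k = R·t_k = k*(k**4 + k**3 - 3*k**2 - 2*k - 4) with R(k) = B(k−1)f(k)/C(k) = k*(k**4 + k**3 - 3*k**2 - 2*k - 4)/(5*k**4 + 14*k**3 + 7*k**2 - 4*k - 7).
Check: Δs_k = 5*k**4 + 14*k**3 + 7*k**2 - 4*k - 7. ✓
Telescoping: Σ = s_(9) − s_(2) = 63225 − (8) = 63217.

Σ = 63217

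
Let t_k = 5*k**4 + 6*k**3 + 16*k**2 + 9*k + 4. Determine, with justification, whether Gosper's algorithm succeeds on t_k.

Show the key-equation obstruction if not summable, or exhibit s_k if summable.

Yes. s_k = k*(k**4 - k**3 + 4*k**2 - 2*k + 2).

t_(k+1)/t_k = (5*k**4 + 26*k**3 + 64*k**2 + 79*k + 40)/(5*k**4 + 6*k**3 + 16*k**2 + 9*k + 4).
Factor: A=1; B=1; C=k**4 + 6*k**3/5 + 16*k**2/5 + 9*k/5 + 4/5.
f must satisfy (1)·f(k+1) − (1)·f(k) = k**4 + 6*k**3/5 + 16*k**2/5 + 9*k/5 + 4/5.
d = 5 from the (0,0,4) case.
Solve for f: f(k) = k*(k**4 - k**3 + 4*k**2 - 2*k + 2)/5 (degree 5 ≤ 5).
Then R = B(k−1)f/C = k*(k**4 - k**3 + 4*k**2 - 2*k + 2)/(5*k**4 + 6*k**3 + 16*k**2 + 9*k + 4), so s_k = R(k)·t_k = k*(k**4 - k**3 + 4*k**2 - 2*k + 2).
s_(k+1) − s_k = 5*k**4 + 6*k**3 + 16*k**2 + 9*k + 4 = t_k.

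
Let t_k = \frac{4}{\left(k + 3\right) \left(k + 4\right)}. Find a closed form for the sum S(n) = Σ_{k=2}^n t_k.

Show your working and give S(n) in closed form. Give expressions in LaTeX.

r(k) = (k + 3)/(k + 5) after simplifying.
Normal form (A,B,C) = (k + 3, k + 5, 1).
Key eq: (k + 3)·f(k+1) = (k + 4)·f(k) + (1).
Bound: deg f ≤ 1.
Solving with deg f ≤ 1: f(k) = k/3.
R(k) = B(k−1)·f(k)/C(k) = k*(k + 4)/3; s_k = R·t_k = 4*k/(3*(k + 3)).
Verify: 4/(k**2 + 7*k + 12) matches t_k.
Evaluate: s_(n+1) = 4*(n + 1)/(3*(n + 4)); subtract s_(2) = 8/15 ⇒ S(n) = 4*(n - 1)/(5*(n + 4)).

S(n) = \frac{4 \left(n - 1\right)}{5 \left(n + 4\right)}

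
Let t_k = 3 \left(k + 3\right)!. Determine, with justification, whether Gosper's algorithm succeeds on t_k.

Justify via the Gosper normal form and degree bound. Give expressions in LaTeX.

r(k) = k + 4 after simplifying.
A = k + 4, B = 1, C = 1.
Set up (k + 4)·f(k+1) − (1)·f(k) − (1) = 0.
deg f ≤ -1 (via 1,0,0).
deg f ≤ -1 is impossible — no certificate.

No — t_k has no hypergeometric antidifference.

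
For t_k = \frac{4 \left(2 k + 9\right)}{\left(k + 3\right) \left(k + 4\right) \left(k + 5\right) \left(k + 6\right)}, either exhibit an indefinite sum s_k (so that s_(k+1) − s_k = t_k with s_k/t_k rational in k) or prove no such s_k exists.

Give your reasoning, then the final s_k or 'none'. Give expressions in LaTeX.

The ratio is (k + 3)*(2*k + 11)/((k + 7)*(2*k + 9)).
Factor: A=k + 3; B=k + 7; C=k + 9/2.
Solve (k + 3)·f(k+1) − (k + 6)·f(k) = k + 9/2.
deg f ≤ 3 (via 1,1,1).
Match coefficients ⇒ f(k) = k*(k + 4)*(k + 8)/30.
R(k) = B(k−1)·f(k)/C(k) = k*(k + 4)*(k + 6)*(k + 8)/(15*(2*k + 9)); s_k = R·t_k = 4*k*(k + 8)/(15*(k**2 + 8*k + 15)).
Verify: 4*(2*k + 9)/(k**4 + 18*k**3 + 119*k**2 + 342*k + 360) matches t_k.

s_k = \frac{4 k \left(k + 8\right)}{15 \left(k^{2} + 8 k + 15\right)}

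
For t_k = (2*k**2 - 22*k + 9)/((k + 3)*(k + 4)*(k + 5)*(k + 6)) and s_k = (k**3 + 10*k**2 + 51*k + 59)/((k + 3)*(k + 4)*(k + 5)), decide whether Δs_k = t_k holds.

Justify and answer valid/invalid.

valid; difference matches t_k

s_(k+1) = (51*k + (k + 1)**3 + 10*(k + 1)**2 + 110)/((k + 4)*(k + 5)*(k + 6))
s_(k+1) − s_k = (2*k**2 - 22*k + 9)/(k**4 + 18*k**3 + 119*k**2 + 342*k + 360)
(s_(k+1) − s_k) − t_k = 0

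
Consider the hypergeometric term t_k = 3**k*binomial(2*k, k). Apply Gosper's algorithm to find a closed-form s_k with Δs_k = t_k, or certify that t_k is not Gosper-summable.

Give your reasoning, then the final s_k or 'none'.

none (Gosper's algorithm certifies no s_k)

Ratio r(k) = 6*(2*k + 1)/(k + 1).
A = 12*k + 6, B = k + 1, C = 1.
Need (12*k + 6)·f(k+1) − (k)·f(k) = 1.
deg f ≤ -1 (via 1,1,0).
Bound -1 < 0, so the key equation has no polynomial solution.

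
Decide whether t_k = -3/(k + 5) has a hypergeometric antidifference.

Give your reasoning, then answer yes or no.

No — t_k has no hypergeometric antidifference.

Ratio r(k) = (k + 5)/(k + 6).
Factor: A=k + 5; B=k + 6; C=1.
f must satisfy (k + 5)·f(k+1) − (k + 5)·f(k) = 1.
Degrees (1,1,0) ⇒ d ≤ 0.
Put f(k) = c0: A·f(k+1) − B(k−1)·f(k) − C = -1; need -1 = 0 — inconsistent ⇒ no f, not summable.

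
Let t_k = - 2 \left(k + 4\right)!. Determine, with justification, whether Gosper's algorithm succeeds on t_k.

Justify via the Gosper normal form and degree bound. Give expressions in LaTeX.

No; the degree bound rules out any f.

The ratio is k + 5.
Normal form (A,B,C) = (k + 5, 1, 1).
f must satisfy (k + 5)·f(k+1) − (1)·f(k) = 1.
d = -1 from the (1,0,0) case.
Negative degree bound (-1): no f exists, t_k not Gosper-summable.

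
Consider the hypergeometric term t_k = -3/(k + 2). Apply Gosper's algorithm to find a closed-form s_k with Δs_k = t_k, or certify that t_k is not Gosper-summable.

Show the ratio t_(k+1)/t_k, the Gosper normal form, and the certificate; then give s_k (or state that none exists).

Compute t_(k+1)/t_k: get (k + 2)/(k + 3).
Normal form (A,B,C) = (k + 2, k + 3, 1).
Need (k + 2)·f(k+1) − (k + 2)·f(k) = 1.
Degrees (1,1,0) ⇒ d ≤ 0.
f = c0 ⇒ A·f(k+1) − B(k−1)·f(k) − C = -1. The system {-1 = 0} is inconsistent; no antidifference.

no hypergeometric antidifference exists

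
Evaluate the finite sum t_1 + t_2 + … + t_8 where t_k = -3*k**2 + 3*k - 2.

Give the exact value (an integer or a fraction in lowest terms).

r(k) = (3*k**2 + 3*k + 2)/(3*k**2 - 3*k + 2) after simplifying.
A = 1, B = 1, C = k**2 - k + 2/3.
Need (1)·f(k+1) − (1)·f(k) = k**2 - k + 2/3.
deg f ≤ 3 (via 0,0,2).
A polynomial solution: f(k) = k*(k**2 - 3*k + 4)/3.
Get s_k = R·t_k = k*(-k**2 + 3*k - 4) with R(k) = B(k−1)f(k)/C(k) = k*(k**2 - 3*k + 4)/(3*k**2 - 3*k + 2).
Check: Δs_k = -3*k**2 + 3*k - 2. ✓
Telescoping: Σ = s_(9) − s_(1) = -522 − (-2) = -520.

Σ = -520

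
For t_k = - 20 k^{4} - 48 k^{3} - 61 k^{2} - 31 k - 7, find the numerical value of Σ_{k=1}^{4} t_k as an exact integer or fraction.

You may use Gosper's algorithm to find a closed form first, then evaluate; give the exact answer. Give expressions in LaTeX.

Ratio r(k) = (20*k**4 + 128*k**3 + 325*k**2 + 377*k + 167)/(20*k**4 + 48*k**3 + 61*k**2 + 31*k + 7).
A = 1, B = 1, C = k**4 + 12*k**3/5 + 61*k**2/20 + 31*k/20 + 7/20.
Key eq: (1)·f(k+1) = (1)·f(k) + (k**4 + 12*k**3/5 + 61*k**2/20 + 31*k/20 + 7/20).
deg f ≤ 5 (via 0,0,4).
Solving with deg f ≤ 5: f(k) = k*(4*k**4 + 2*k**3 + 3*k**2 - 3*k + 1)/20.
Get s_k = R·t_k = k*(-4*k**4 - 2*k**3 - 3*k**2 + 3*k - 1) with R(k) = B(k−1)f(k)/C(k) = k*(4*k**4 + 2*k**3 + 3*k**2 - 3*k + 1)/(20*k**4 + 48*k**3 + 61*k**2 + 31*k + 7).
s_(k+1) − s_k = -20*k**4 - 48*k**3 - 61*k**2 - 31*k - 7 = t_k.
Telescoping: Σ = s_(5) − s_(1) = -14055 − (-7) = -14048.

Σ = -14048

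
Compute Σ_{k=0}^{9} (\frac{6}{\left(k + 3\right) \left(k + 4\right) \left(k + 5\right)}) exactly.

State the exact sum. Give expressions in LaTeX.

Σ = 85/364

Compute t_(k+1)/t_k: get (k + 3)/(k + 6).
So A=k + 3 and B=k + 6, with C=1.
f must satisfy (k + 3)·f(k+1) − (k + 5)·f(k) = 1.
Degrees (1,1,0) ⇒ d ≤ 2.
Solve for f: f(k) = k*(k + 7)/24 (degree 2 ≤ 2).
Get s_k = R·t_k = k*(k + 7)/(4*(k + 3)*(k + 4)) with R(k) = B(k−1)f(k)/C(k) = k*(k + 5)*(k + 7)/24.
s_(k+1) − s_k = 6/(k**3 + 12*k**2 + 47*k + 60) = t_k.
Evaluate s at k=10 and k=0: 85/364 and 0; difference 85/364.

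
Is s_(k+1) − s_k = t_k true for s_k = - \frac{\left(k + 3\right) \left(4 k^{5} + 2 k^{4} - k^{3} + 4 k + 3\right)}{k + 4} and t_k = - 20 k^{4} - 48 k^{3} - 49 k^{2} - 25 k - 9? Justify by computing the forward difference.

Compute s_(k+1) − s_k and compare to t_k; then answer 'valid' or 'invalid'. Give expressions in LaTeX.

s_(k+1) = -(k + 4)*(4*k + 4*(k + 1)**5 + 2*(k + 1)**4 - (k + 1)**3 + 7)/(k + 5)
s_(k+1) − s_k = (-20*k**6 - 212*k**5 - 755*k**4 - 1184*k**3 - 993*k**2 - 476*k - 147)/(k**2 + 9*k + 20)
(s_(k+1) − s_k) − t_k = (16*k**5 + 126*k**4 + 242*k**3 + 221*k**2 + 105*k + 33)/(k**2 + 9*k + 20)

Invalid: residual \frac{16 k^{5} + 126 k^{4} + 242 k^{3} + 221 k^{2} + 105 k + 33}{k^{2} + 9 k + 20} ≠ 0.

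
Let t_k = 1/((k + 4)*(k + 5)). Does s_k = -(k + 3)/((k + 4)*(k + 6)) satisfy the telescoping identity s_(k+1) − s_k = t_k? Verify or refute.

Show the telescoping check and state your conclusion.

Invalid: residual 3*(-2*k - 11)/(k**4 + 22*k**3 + 179*k**2 + 638*k + 840) ≠ 0.

s_(k+1) = (-k - 4)/((k + 5)*(k + 7))
s_(k+1) − s_k = (k**2 + 7*k + 9)/(k**4 + 22*k**3 + 179*k**2 + 638*k + 840)
(s_(k+1) − s_k) − t_k = 3*(-2*k - 11)/(k**4 + 22*k**3 + 179*k**2 + 638*k + 840)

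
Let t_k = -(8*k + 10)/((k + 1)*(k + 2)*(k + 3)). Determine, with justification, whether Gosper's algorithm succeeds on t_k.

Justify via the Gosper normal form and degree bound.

The ratio is (k + 1)*(4*k + 9)/((k + 4)*(4*k + 5)).
Gosper form: A/B · C(k+1)/C(k) with A=k + 1, B=k + 4, C=k + 5/4.
Key eq: (k + 1)·f(k+1) = (k + 3)·f(k) + (k + 5/4).
deg f ≤ 2 (via 1,1,1).
Coefficient equations give f(k) = k*(9*k + 11)/16.
Certificate R = B(k−1)f/C = k*(k + 3)*(9*k + 11)/(4*(4*k + 5)) gives s_k = -k*(9*k + 11)/(2*(k + 1)*(k + 2)).
Verify: 2*(-4*k - 5)/(k**3 + 6*k**2 + 11*k + 6) matches t_k.

Yes. s_k = -k*(9*k + 11)/(2*(k + 1)*(k + 2)).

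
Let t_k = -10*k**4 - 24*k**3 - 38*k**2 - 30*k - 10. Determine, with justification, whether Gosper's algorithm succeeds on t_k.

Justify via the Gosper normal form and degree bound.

Yes. s_k = k*(-2*k**4 - k**3 - 4*k**2 - 2*k - 1).

Ratio r(k) = (5*k**4 + 32*k**3 + 85*k**2 + 109*k + 56)/(5*k**4 + 12*k**3 + 19*k**2 + 15*k + 5).
So A=1 and B=1, with C=k**4 + 12*k**3/5 + 19*k**2/5 + 3*k + 1.
Need (1)·f(k+1) − (1)·f(k) = k**4 + 12*k**3/5 + 19*k**2/5 + 3*k + 1.
From deg A=0, deg B=0, deg C=4: d=5.
Coefficient equations give f(k) = k*(2*k**4 + k**3 + 4*k**2 + 2*k + 1)/10.
Get s_k = R·t_k = k*(-2*k**4 - k**3 - 4*k**2 - 2*k - 1) with R(k) = B(k−1)f(k)/C(k) = k*(2*k**4 + k**3 + 4*k**2 + 2*k + 1)/(2*(5*k**4 + 12*k**3 + 19*k**2 + 15*k + 5)).
Δs = -10*k**4 - 24*k**3 - 38*k**2 - 30*k - 10, as required.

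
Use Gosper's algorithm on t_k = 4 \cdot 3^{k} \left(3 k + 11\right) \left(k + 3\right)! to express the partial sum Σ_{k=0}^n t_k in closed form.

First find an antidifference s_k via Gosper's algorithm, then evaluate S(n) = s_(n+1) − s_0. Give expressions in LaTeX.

r(k) = 3*(k + 4)*(3*k + 14)/(3*k + 11) after simplifying.
So A=3*k + 12 and B=1, with C=k + 11/3.
Set up (3*k + 12)·f(k+1) − (1)·f(k) − (k + 11/3) = 0.
Bound: deg f ≤ 0.
Coefficient equations give f(k) = 1/3.
Certificate R = B(k−1)f/C = 1/(3*k + 11) gives s_k = 4*3**k*factorial(k + 3).
s_(k+1) − s_k = 4*3**k*(3*k + 11)*factorial(k + 3) = t_k.
Telescope: S(n) = s_(n+1) − s_(0) = 12*3**n*factorial(n + 4) − (24) = 12*3**n*factorial(n + 4) - 24.

S(n) = 12 \cdot 3^{n} \left(n + 4\right)! - 24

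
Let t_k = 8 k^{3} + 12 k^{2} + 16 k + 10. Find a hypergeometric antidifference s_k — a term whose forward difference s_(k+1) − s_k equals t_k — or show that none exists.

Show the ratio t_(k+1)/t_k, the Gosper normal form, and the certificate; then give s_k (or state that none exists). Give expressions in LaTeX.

s_k = 2 k \left(k^{3} + 2 k + 2\right)

Ratio r(k) = (4*k**3 + 18*k**2 + 32*k + 23)/(4*k**3 + 6*k**2 + 8*k + 5).
Gosper form: A/B · C(k+1)/C(k) with A=1, B=1, C=k**3 + 3*k**2/2 + 2*k + 5/4.
Set up (1)·f(k+1) − (1)·f(k) − (k**3 + 3*k**2/2 + 2*k + 5/4) = 0.
From deg A=0, deg B=0, deg C=3: d=4.
Solving with deg f ≤ 4: f(k) = k*(k**3 + 2*k + 2)/4.
Then R = B(k−1)f/C = k*(k**3 + 2*k + 2)/(4*k**3 + 6*k**2 + 8*k + 5), so s_k = R(k)·t_k = 2*k*(k**3 + 2*k + 2).
Δs = 8*k**3 + 12*k**2 + 16*k + 10, as required.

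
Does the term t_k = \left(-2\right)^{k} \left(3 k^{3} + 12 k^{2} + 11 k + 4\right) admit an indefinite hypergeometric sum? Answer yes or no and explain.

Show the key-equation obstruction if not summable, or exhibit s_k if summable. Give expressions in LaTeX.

Ratio r(k) = 2*(-3*k**3 - 21*k**2 - 44*k - 30)/(3*k**3 + 12*k**2 + 11*k + 4).
So A=-2 and B=1, with C=k**3 + 4*k**2 + 11*k/3 + 4/3.
Solve (-2)·f(k+1) − (1)·f(k) = k**3 + 4*k**2 + 11*k/3 + 4/3.
From deg A=0, deg B=0, deg C=3: d=3.
A polynomial solution: f(k) = -k*(k**2 + 2*k - 1)/3.
Then R = B(k−1)f/C = -k*(k**2 + 2*k - 1)/(3*k**3 + 12*k**2 + 11*k + 4), so s_k = R(k)·t_k = (-2)**k*k*(-k**2 - 2*k + 1).
Δs = (-2)**k*(3*k**3 + 12*k**2 + 11*k + 4), as required.

Yes. s_k = \left(-2\right)^{k} k \left(- k^{2} - 2 k + 1\right).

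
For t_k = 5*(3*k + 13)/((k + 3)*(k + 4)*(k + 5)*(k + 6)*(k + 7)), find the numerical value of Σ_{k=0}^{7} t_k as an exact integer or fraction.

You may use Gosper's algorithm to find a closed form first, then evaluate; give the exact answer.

Σ = 478/9009

Step 1: r(k) = (k + 3)*(3*k + 16)/((k + 8)*(3*k + 13)).
Gosper form: A/B · C(k+1)/C(k) with A=k + 3, B=k + 8, C=k + 13/3.
Key eq: (k + 3)·f(k+1) = (k + 7)·f(k) + (k + 13/3).
From deg A=1, deg B=1, deg C=1: d=4.
Solving with deg f ≤ 4: f(k) = k*(k + 4)*(k**2 + 14*k + 63)/270.
R(k) = B(k−1)·f(k)/C(k) = k*(k + 4)*(k + 7)*(k**2 + 14*k + 63)/(90*(3*k + 13)); s_k = R·t_k = k*(k**2 + 14*k + 63)/(18*(k**3 + 14*k**2 + 63*k + 90)).
Δs = 5*(3*k + 13)/(k**5 + 25*k**4 + 245*k**3 + 1175*k**2 + 2754*k + 2520), as required.
Telescoping: Σ = s_(8) − s_(0) = 478/9009 − (0) = 478/9009.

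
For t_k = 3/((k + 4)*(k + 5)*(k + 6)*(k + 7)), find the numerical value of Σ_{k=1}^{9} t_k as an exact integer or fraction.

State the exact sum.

r(k) = (k + 4)/(k + 8) after simplifying.
A = k + 4, B = k + 8, C = 1.
f must satisfy (k + 4)·f(k+1) − (k + 7)·f(k) = 1.
d = 3 from the (1,1,0) case.
Solving with deg f ≤ 3: f(k) = k*(k**2 + 15*k + 74)/360.
Get s_k = R·t_k = k*(k**2 + 15*k + 74)/(120*(k + 4)*(k + 5)*(k + 6)) with R(k) = B(k−1)f(k)/C(k) = k*(k + 7)*(k**2 + 15*k + 74)/360.
Δs = 3/(k**4 + 22*k**3 + 179*k**2 + 638*k + 840), as required.
Evaluate s at k=10 and k=1: 9/1120 and 1/280; difference 1/224.

Σ = 1/224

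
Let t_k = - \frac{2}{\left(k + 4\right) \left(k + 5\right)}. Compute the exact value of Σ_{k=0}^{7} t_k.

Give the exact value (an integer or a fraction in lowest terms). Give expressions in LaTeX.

Compute t_(k+1)/t_k: get (k + 4)/(k + 6).
Factor: A=k + 4; B=k + 6; C=1.
f must satisfy (k + 4)·f(k+1) − (k + 5)·f(k) = 1.
Degrees (1,1,0) ⇒ d ≤ 1.
Match coefficients ⇒ f(k) = k/4.
Get s_k = R·t_k = -k/(2*k + 8) with R(k) = B(k−1)f(k)/C(k) = k*(k + 5)/4.
s_(k+1) − s_k = -2/(k**2 + 9*k + 20) = t_k.
Sum = s_(8) − s_(0); s_(8) = -1/3, s_(0) = 0 ⇒ -1/3.

Σ = -1/3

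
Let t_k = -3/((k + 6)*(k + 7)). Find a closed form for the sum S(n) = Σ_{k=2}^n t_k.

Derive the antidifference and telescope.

S(n) = 3*(1 - n)/(8*(n + 7))

Step 1: r(k) = (k + 6)/(k + 8).
Take A(k)=k + 6, B(k)=k + 8, C(k)=1.
Solve (k + 6)·f(k+1) − (k + 7)·f(k) = 1.
Bound: deg f ≤ 1.
Solve for f: f(k) = k/6 (degree 1 ≤ 1).
Then R = B(k−1)f/C = k*(k + 7)/6, so s_k = R(k)·t_k = -k/(2*k + 12).
Check: Δs_k = -3/(k**2 + 13*k + 42). ✓
Σ_(k=2)^n t_k = s_(n+1) − s_(2) = ((-n - 1)/(2*(n + 7))) − (-1/8), i.e. 3*(1 - n)/(8*(n + 7)).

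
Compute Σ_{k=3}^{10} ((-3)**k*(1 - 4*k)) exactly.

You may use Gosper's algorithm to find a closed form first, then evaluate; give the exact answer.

The ratio is 3*(-4*k - 3)/(4*k - 1).
Factor: A=-3; B=1; C=k - 1/4.
Need (-3)·f(k+1) − (1)·f(k) = k - 1/4.
deg f ≤ 1 (via 0,0,1).
A polynomial solution: f(k) = -(k - 1)/4.
So s_k = (B(k−1)f/C)·t_k = (-(k - 1)/(4*k - 1))·t_k = (-3)**k*(k - 1).
Δs = (-3)**k*(1 - 4*k), as required.
Telescoping: Σ = s_(11) − s_(3) = -1771470 − (-54) = -1771416.

Σ = -1771416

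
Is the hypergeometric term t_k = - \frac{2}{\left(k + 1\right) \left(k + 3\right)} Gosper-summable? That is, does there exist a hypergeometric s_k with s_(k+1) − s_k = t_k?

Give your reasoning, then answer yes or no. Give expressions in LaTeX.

The ratio is (k + 1)*(k + 3)/((k + 2)*(k + 4)).
So A=k + 1 and B=k + 4, with C=k + 2.
Need (k + 1)·f(k+1) − (k + 3)·f(k) = k + 2.
deg f ≤ 2 (via 1,1,1).
Match coefficients ⇒ f(k) = k*(3*k + 5)/4.
Get s_k = R·t_k = k*(-3*k - 5)/(2*(k + 1)*(k + 2)) with R(k) = B(k−1)f(k)/C(k) = k*(k + 3)*(3*k + 5)/(4*(k + 2)).
Verify: -2/(k**2 + 4*k + 3) matches t_k.

Yes. s_k = \frac{k \left(- 3 k - 5\right)}{2 \left(k + 1\right) \left(k + 2\right)}.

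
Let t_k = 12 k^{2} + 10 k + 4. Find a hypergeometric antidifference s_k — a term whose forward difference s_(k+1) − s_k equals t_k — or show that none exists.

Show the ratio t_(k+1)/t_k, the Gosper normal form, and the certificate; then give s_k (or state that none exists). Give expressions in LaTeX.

s_k = k \left(4 k^{2} - k + 1\right)

The ratio is (6*k**2 + 17*k + 13)/(6*k**2 + 5*k + 2).
Take A(k)=1, B(k)=1, C(k)=k**2 + 5*k/6 + 1/3.
Set up (1)·f(k+1) − (1)·f(k) − (k**2 + 5*k/6 + 1/3) = 0.
deg f ≤ 3 (via 0,0,2).
Coefficient equations give f(k) = k*(4*k**2 - k + 1)/12.
Certificate R = B(k−1)f/C = k*(4*k**2 - k + 1)/(2*(6*k**2 + 5*k + 2)) gives s_k = k*(4*k**2 - k + 1).
s_(k+1) − s_k = 12*k**2 + 10*k + 4 = t_k.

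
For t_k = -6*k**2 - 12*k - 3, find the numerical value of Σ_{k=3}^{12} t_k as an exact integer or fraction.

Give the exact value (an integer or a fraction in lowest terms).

Compute t_(k+1)/t_k: get (2*k**2 + 8*k + 7)/(2*k**2 + 4*k + 1).
Take A(k)=1, B(k)=1, C(k)=k**2 + 2*k + 1/2.
Need (1)·f(k+1) − (1)·f(k) = k**2 + 2*k + 1/2.
Bound: deg f ≤ 3.
Solve for f: f(k) = k*(k + 2)*(2*k - 1)/6 (degree 3 ≤ 3).
Get s_k = R·t_k = k*(-2*k**2 - 3*k + 2) with R(k) = B(k−1)f(k)/C(k) = k*(k + 2)*(2*k - 1)/(3*(2*k**2 + 4*k + 1)).
Check: Δs_k = -6*k**2 - 12*k - 3. ✓
Σ_(k=3)^(12) t_k = s_(13) − s_(3) = -4875 − (-75) = -4800.

Σ = -4800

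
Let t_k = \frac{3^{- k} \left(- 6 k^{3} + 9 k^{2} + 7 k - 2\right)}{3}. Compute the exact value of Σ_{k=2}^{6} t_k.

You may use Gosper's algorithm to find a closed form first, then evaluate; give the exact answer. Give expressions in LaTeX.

Σ = -6008/2187

Compute t_(k+1)/t_k: get (6*k**3 + 9*k**2 - 7*k - 8)/(3*(6*k**3 - 9*k**2 - 7*k + 2)).
Factor: A=1/3; B=1; C=k**3 - 3*k**2/2 - 7*k/6 + 1/3.
Solve (1/3)·f(k+1) − (1)·f(k) = k**3 - 3*k**2/2 - 7*k/6 + 1/3.
d = 3 from the (0,0,3) case.
Solve for f: f(k) = -(3*k**3 + k + 3)/2 (degree 3 ≤ 3).
So s_k = (B(k−1)f/C)·t_k = (-3*(3*k**3 + k + 3)/((k - 2)*(6*k**2 + 3*k - 1)))·t_k = (3*k**3 + k + 3)/3**k.
Check: Δs_k = (-6*k**3 + 9*k**2 + 7*k - 2)/(3*3**k). ✓
Telescoping: Σ = s_(7) − s_(2) = 1039/2187 − (29/9) = -6008/2187.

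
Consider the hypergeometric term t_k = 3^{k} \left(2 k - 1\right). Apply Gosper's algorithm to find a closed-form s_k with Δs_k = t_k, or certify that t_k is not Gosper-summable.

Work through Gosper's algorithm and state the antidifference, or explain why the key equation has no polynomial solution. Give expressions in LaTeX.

Compute t_(k+1)/t_k: get 3*(2*k + 1)/(2*k - 1).
Take A(k)=3, B(k)=1, C(k)=k - 1/2.
Need (3)·f(k+1) − (1)·f(k) = k - 1/2.
From deg A=0, deg B=0, deg C=1: d=1.
A polynomial solution: f(k) = (k - 2)/2.
Then R = B(k−1)f/C = (k - 2)/(2*k - 1), so s_k = R(k)·t_k = 3**k*(k - 2).
Check: Δs_k = 3**k*(2*k - 1). ✓

s_k = 3^{k} \left(k - 2\right)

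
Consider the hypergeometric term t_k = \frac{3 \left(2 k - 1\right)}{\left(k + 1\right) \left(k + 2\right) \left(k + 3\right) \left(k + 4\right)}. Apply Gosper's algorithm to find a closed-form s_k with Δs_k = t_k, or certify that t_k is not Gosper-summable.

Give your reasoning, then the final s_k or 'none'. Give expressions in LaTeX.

s_k = - \frac{3 k}{\left(k + 1\right) \left(k + 2\right) \left(k + 3\right)}

The ratio is (k + 1)*(2*k + 1)/((k + 5)*(2*k - 1)).
A = k + 1, B = k + 5, C = k - 1/2.
Set up (k + 1)·f(k+1) − (k + 4)·f(k) − (k - 1/2) = 0.
d = 3 from the (1,1,1) case.
Solving with deg f ≤ 3: f(k) = -k/2.
R(k) = B(k−1)·f(k)/C(k) = -k*(k + 4)/(2*k - 1); s_k = R·t_k = -3*k/((k + 1)*(k + 2)*(k + 3)).
Δs = 3*(2*k - 1)/(k**4 + 10*k**3 + 35*k**2 + 50*k + 24), as required.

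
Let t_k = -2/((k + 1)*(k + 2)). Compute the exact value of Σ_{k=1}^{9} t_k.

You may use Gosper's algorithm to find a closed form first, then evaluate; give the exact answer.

Compute t_(k+1)/t_k: get (k + 1)/(k + 3).
Gosper form: A/B · C(k+1)/C(k) with A=k + 1, B=k + 3, C=1.
Set up (k + 1)·f(k+1) − (k + 2)·f(k) − (1) = 0.
From deg A=1, deg B=1, deg C=0: d=1.
Solving with deg f ≤ 1: f(k) = k.
So s_k = (B(k−1)f/C)·t_k = (k*(k + 2))·t_k = -2*k/(k + 1).
Verify: -2/(k**2 + 3*k + 2) matches t_k.
Evaluate s at k=10 and k=1: -20/11 and -1; difference -9/11.

Σ = -9/11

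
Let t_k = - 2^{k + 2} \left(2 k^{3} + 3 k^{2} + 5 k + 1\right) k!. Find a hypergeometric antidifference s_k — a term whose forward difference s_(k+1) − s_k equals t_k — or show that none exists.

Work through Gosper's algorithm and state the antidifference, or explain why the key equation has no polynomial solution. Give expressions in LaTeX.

s_k = - 2^{k + 2} \left(k^{2} - k + 1\right) k!

Ratio r(k) = 2*(2*k**4 + 11*k**3 + 26*k**2 + 28*k + 11)/(2*k**3 + 3*k**2 + 5*k + 1).
A = 2*k + 2, B = 1, C = k**3 + 3*k**2/2 + 5*k/2 + 1/2.
Set up (2*k + 2)·f(k+1) − (1)·f(k) − (k**3 + 3*k**2/2 + 5*k/2 + 1/2) = 0.
Degrees (1,0,3) ⇒ d ≤ 2.
Solve for f: f(k) = (k**2 - k + 1)/2 (degree 2 ≤ 2).
Then R = B(k−1)f/C = (k**2 - k + 1)/(2*k**3 + 3*k**2 + 5*k + 1), so s_k = R(k)·t_k = -2**(k + 2)*(k**2 - k + 1)*factorial(k).
s_(k+1) − s_k = -2**(k + 2)*(2*k**3 + 3*k**2 + 5*k + 1)*factorial(k) = t_k.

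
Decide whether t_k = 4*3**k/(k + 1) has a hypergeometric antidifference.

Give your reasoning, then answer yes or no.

No. Not Gosper-summable.

r(k) = 3*(k + 1)/(k + 2) after simplifying.
Factor: A=3*k + 3; B=k + 2; C=1.
Need (3*k + 3)·f(k+1) − (k + 1)·f(k) = 1.
Degrees (1,1,0) ⇒ d ≤ -1.
deg f ≤ -1 is impossible — no certificate.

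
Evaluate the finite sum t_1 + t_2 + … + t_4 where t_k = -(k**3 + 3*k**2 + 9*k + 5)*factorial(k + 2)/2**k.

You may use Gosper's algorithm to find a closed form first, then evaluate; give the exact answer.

Σ = -8487

Step 1: r(k) = (k**4 + 9*k**3 + 36*k**2 + 72*k + 54)/(2*(k**3 + 3*k**2 + 9*k + 5)).
A = k/2 + 3/2, B = 1, C = k**3 + 3*k**2 + 9*k + 5.
Solve (k/2 + 3/2)·f(k+1) − (1)·f(k) = k**3 + 3*k**2 + 9*k + 5.
Bound: deg f ≤ 2.
Coefficient equations give f(k) = 2*(k**2 + 2).
R(k) = B(k−1)·f(k)/C(k) = 2*(k**2 + 2)/(k**3 + 3*k**2 + 9*k + 5); s_k = R·t_k = -2**(1 - k)*(k**2 + 2)*factorial(k + 2).
s_(k+1) − s_k = -(k**3 + 3*k**2 + 9*k + 5)*factorial(k + 2)/2**k = t_k.
Σ_(k=1)^(4) t_k = s_(5) − s_(1) = -8505 − (-18) = -8487.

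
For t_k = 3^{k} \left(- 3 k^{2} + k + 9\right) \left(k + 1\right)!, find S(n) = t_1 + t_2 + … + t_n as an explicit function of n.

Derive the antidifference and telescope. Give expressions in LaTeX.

Compute t_(k+1)/t_k: get 3*(k + 2)*(k - 3*(k + 1)**2 + 10)/(-3*k**2 + k + 9).
Gosper form: A/B · C(k+1)/C(k) with A=3*k + 6, B=1, C=k**2 - k/3 - 3.
f must satisfy (3*k + 6)·f(k+1) − (1)·f(k) = k**2 - k/3 - 3.
d = 1 from the (1,0,2) case.
Solve for f: f(k) = (k - 3)/3 (degree 1 ≤ 1).
R(k) = B(k−1)·f(k)/C(k) = (k - 3)/(3*k**2 - k - 9); s_k = R·t_k = -3**k*(k - 3)*factorial(k + 1).
Δs = 3**k*(-3*k**2 + k + 9)*factorial(k + 1), as required.
Evaluate: s_(n+1) = -3**(n + 1)*(n - 2)*factorial(n + 2); subtract s_(1) = 12 ⇒ S(n) = -3*3**n*n*factorial(n + 2) + 6*3**n*factorial(n + 2) - 12.

S(n) = - 3 \cdot 3^{n} n \left(n + 2\right)! + 6 \cdot 3^{n} \left(n + 2\right)! - 12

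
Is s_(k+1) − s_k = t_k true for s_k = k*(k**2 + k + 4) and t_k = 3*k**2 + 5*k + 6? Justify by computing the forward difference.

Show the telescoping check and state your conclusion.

Valid: the claim telescopes to t_k.

s_(k+1) = (k + 1)*(k + (k + 1)**2 + 5)
s_(k+1) − s_k = 3*k**2 + 5*k + 6
(s_(k+1) − s_k) − t_k = 0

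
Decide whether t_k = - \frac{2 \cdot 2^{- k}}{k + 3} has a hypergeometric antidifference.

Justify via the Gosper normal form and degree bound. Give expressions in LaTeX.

No — key equation has no polynomial f.

r(k) = (k + 3)/(2*(k + 4)) after simplifying.
Take A(k)=k/2 + 3/2, B(k)=k + 4, C(k)=1.
Need (k/2 + 3/2)·f(k+1) − (k + 3)·f(k) = 1.
d = -1 from the (1,1,0) case.
deg f ≤ -1 is impossible — no certificate.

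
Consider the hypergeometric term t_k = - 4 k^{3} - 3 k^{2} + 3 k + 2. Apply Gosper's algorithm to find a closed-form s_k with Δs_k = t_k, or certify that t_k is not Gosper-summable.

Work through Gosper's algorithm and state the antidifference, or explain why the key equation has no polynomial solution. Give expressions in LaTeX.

s_k = k^{2} \left(- k^{2} + k + 2\right)

Ratio r(k) = (4*k**3 + 15*k**2 + 15*k + 2)/(4*k**3 + 3*k**2 - 3*k - 2).
Take A(k)=1, B(k)=1, C(k)=k**3 + 3*k**2/4 - 3*k/4 - 1/2.
f must satisfy (1)·f(k+1) − (1)·f(k) = k**3 + 3*k**2/4 - 3*k/4 - 1/2.
Bound: deg f ≤ 4.
Solve for f: f(k) = k**2*(k - 2)*(k + 1)/4 (degree 4 ≤ 4).
Certificate R = B(k−1)f/C = k**2*(k - 2)/(4*k**2 - k - 2) gives s_k = k**2*(-k**2 + k + 2).
Δs = -4*k**3 - 3*k**2 + 3*k + 2, as required.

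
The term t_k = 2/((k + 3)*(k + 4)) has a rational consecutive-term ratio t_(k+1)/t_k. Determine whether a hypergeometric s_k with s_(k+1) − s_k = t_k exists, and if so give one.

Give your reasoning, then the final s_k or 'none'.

s_k = 2*k/(3*(k + 3))

Step 1: r(k) = (k + 3)/(k + 5).
So A=k + 3 and B=k + 5, with C=1.
Key eq: (k + 3)·f(k+1) = (k + 4)·f(k) + (1).
Degrees (1,1,0) ⇒ d ≤ 1.
Coefficient equations give f(k) = k/3.
So s_k = (B(k−1)f/C)·t_k = (k*(k + 4)/3)·t_k = 2*k/(3*(k + 3)).
s_(k+1) − s_k = 2/(k**2 + 7*k + 12) = t_k.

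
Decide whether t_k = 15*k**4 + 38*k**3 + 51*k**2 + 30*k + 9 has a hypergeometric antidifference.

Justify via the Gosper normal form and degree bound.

r(k) = (15*k**4 + 98*k**3 + 255*k**2 + 306*k + 143)/(15*k**4 + 38*k**3 + 51*k**2 + 30*k + 9) after simplifying.
Gosper form: A/B · C(k+1)/C(k) with A=1, B=1, C=k**4 + 38*k**3/15 + 17*k**2/5 + 2*k + 3/5.
Solve (1)·f(k+1) − (1)·f(k) = k**4 + 38*k**3/15 + 17*k**2/5 + 2*k + 3/5.
Bound: deg f ≤ 5.
A polynomial solution: f(k) = k*(3*k**4 + 2*k**3 + 3*k**2 - k + 2)/15.
Then R = B(k−1)f/C = k*(3*k**4 + 2*k**3 + 3*k**2 - k + 2)/(15*k**4 + 38*k**3 + 51*k**2 + 30*k + 9), so s_k = R(k)·t_k = k*(3*k**4 + 2*k**3 + 3*k**2 - k + 2).
Δs = 15*k**4 + 38*k**3 + 51*k**2 + 30*k + 9, as required.

Yes. s_k = k*(3*k**4 + 2*k**3 + 3*k**2 - k + 2).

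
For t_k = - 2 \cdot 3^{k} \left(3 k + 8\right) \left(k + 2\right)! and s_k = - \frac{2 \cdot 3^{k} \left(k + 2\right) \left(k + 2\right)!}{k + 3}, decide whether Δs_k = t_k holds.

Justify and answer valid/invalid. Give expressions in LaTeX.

Invalid: residual \frac{2 \cdot 3^{k} \left(3 k^{2} + 17 k + 23\right) \left(k + 2\right)!}{\left(k + 3\right) \left(k + 4\right)} ≠ 0.

s_(k+1) = -6*3**k*(k + 3)*factorial(k + 3)/(k + 4)
s_(k+1) − s_k = -2*3**k*(3*k**3 + 26*k**2 + 75*k + 73)*factorial(k + 2)/((k + 3)*(k + 4))
(s_(k+1) − s_k) − t_k = 2*3**k*(3*k**2 + 17*k + 23)*factorial(k + 2)/((k + 3)*(k + 4))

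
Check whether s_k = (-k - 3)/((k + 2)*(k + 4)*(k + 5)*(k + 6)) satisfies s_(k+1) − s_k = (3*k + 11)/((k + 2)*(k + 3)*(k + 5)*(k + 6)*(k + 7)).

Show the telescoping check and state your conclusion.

s_(k+1) = (-k - 4)/((k + 3)*(k + 5)*(k + 6)*(k + 7))
s_(k+1) − s_k = (-(k + 2)*(k + 4)**2 + (k + 3)**2*(k + 7))/((k + 2)*(k + 3)*(k + 4)*(k + 5)*(k + 6)*(k + 7))
(s_(k+1) − s_k) − t_k = (-4*k - 13)/(k**6 + 27*k**5 + 295*k**4 + 1665*k**3 + 5104*k**2 + 8028*k + 5040)

Invalid: residual (-4*k - 13)/(k**6 + 27*k**5 + 295*k**4 + 1665*k**3 + 5104*k**2 + 8028*k + 5040) ≠ 0.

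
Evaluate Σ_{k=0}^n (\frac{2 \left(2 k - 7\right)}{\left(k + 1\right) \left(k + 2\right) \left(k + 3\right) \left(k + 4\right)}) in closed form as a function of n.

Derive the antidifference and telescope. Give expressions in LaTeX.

Step 1: r(k) = (k + 1)*(2*k - 5)/((k + 5)*(2*k - 7)).
Factor: A=k + 1; B=k + 5; C=k - 7/2.
f must satisfy (k + 1)·f(k+1) − (k + 4)·f(k) = k - 7/2.
From deg A=1, deg B=1, deg C=1: d=3.
Match coefficients ⇒ f(k) = -k*(k**2 + 6*k + 14)/6.
Then R = B(k−1)f/C = -k*(k + 4)*(k**2 + 6*k + 14)/(3*(2*k - 7)), so s_k = R(k)·t_k = 2*k*(-k**2 - 6*k - 14)/(3*(k + 1)*(k + 2)*(k + 3)).
Verify: 2*(2*k - 7)/(k**4 + 10*k**3 + 35*k**2 + 50*k + 24) matches t_k.
Telescope: S(n) = s_(n+1) − s_(0) = 2*(-n**3 - 9*n**2 - 29*n - 21)/(3*(n**3 + 9*n**2 + 26*n + 24)) − (0) = 2*(-n**3 - 9*n**2 - 29*n - 21)/(3*(n**3 + 9*n**2 + 26*n + 24)).

S(n) = \frac{2 \left(- n^{3} - 9 n^{2} - 29 n - 21\right)}{3 \left(n^{3} + 9 n^{2} + 26 n + 24\right)}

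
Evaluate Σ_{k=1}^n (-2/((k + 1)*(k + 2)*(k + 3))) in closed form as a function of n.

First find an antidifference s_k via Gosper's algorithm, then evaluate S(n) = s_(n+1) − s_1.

S(n) = n*(-n - 5)/(6*(n**2 + 5*n + 6))

Step 1: r(k) = (k + 1)/(k + 4).
Factor: A=k + 1; B=k + 4; C=1.
Solve (k + 1)·f(k+1) − (k + 3)·f(k) = 1.
Degrees (1,1,0) ⇒ d ≤ 2.
Coefficient equations give f(k) = k*(k + 3)/4.
So s_k = (B(k−1)f/C)·t_k = (k*(k + 3)**2/4)·t_k = k*(-k - 3)/(2*(k + 1)*(k + 2)).
s_(k+1) − s_k = -2/(k**3 + 6*k**2 + 11*k + 6) = t_k.
Σ_(k=1)^n t_k = s_(n+1) − s_(1) = ((-n**2 - 5*n - 4)/(2*(n**2 + 5*n + 6))) − (-1/3), i.e. n*(-n - 5)/(6*(n**2 + 5*n + 6)).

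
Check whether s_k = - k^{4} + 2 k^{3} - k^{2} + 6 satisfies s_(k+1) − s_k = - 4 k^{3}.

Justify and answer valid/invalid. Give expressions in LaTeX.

Valid — Δs_k = t_k.

s_(k+1) = -k**4 - 2*k**3 - k**2 + 6
s_(k+1) − s_k = -4*k**3
(s_(k+1) − s_k) − t_k = 0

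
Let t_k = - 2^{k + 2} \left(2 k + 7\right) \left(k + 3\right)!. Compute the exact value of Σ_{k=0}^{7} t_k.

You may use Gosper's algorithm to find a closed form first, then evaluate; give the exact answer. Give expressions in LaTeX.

The ratio is 2*(k + 4)*(2*k + 9)/(2*k + 7).
A = 2*k + 8, B = 1, C = k + 7/2.
f must satisfy (2*k + 8)·f(k+1) − (1)·f(k) = k + 7/2.
deg f ≤ 0 (via 1,0,1).
A polynomial solution: f(k) = 1/2.
R(k) = B(k−1)·f(k)/C(k) = 1/(2*k + 7); s_k = R·t_k = -2**(k + 2)*factorial(k + 3).
Δs = -2**(k + 2)*(2*k + 7)*factorial(k + 3), as required.
Sum = s_(8) − s_(0); s_(8) = -40874803200, s_(0) = -24 ⇒ -40874803176.

Σ = -40874803176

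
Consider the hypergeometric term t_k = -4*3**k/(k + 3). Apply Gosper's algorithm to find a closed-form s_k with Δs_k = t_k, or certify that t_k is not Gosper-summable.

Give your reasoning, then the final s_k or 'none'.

r(k) = 3*(k + 3)/(k + 4) after simplifying.
Normal form (A,B,C) = (3*k + 9, k + 4, 1).
Solve (3*k + 9)·f(k+1) − (k + 3)·f(k) = 1.
From deg A=1, deg B=1, deg C=0: d=-1.
Bound -1 < 0, so the key equation has no polynomial solution.

none — t_k is not Gosper-summable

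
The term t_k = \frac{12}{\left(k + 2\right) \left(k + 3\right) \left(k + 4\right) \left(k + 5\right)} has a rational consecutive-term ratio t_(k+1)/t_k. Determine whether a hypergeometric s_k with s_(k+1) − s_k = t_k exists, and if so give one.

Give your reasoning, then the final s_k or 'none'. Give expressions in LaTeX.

s_k = \frac{k \left(k^{2} + 9 k + 26\right)}{6 \left(k + 2\right) \left(k + 3\right) \left(k + 4\right)}

Step 1: r(k) = (k + 2)/(k + 6).
A = k + 2, B = k + 6, C = 1.
Set up (k + 2)·f(k+1) − (k + 5)·f(k) − (1) = 0.
deg f ≤ 3 (via 1,1,0).
Match coefficients ⇒ f(k) = k*(k**2 + 9*k + 26)/72.
Certificate R = B(k−1)f/C = k*(k + 5)*(k**2 + 9*k + 26)/72 gives s_k = k*(k**2 + 9*k + 26)/(6*(k + 2)*(k + 3)*(k + 4)).
Check: Δs_k = 12/(k**4 + 14*k**3 + 71*k**2 + 154*k + 120). ✓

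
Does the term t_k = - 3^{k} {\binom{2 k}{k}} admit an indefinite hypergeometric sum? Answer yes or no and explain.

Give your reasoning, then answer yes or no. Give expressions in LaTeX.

No — negative degree bound, so no certificate f.

Compute t_(k+1)/t_k: get 6*(2*k + 1)/(k + 1).
Take A(k)=12*k + 6, B(k)=k + 1, C(k)=1.
Need (12*k + 6)·f(k+1) − (k)·f(k) = 1.
Bound: deg f ≤ -1.
Negative degree bound (-1): no f exists, t_k not Gosper-summable.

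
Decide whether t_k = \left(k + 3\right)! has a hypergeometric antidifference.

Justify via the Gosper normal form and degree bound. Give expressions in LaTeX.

The ratio is k + 4.
Take A(k)=k + 4, B(k)=1, C(k)=1.
f must satisfy (k + 4)·f(k+1) − (1)·f(k) = 1.
Bound: deg f ≤ -1.
Negative degree bound (-1): no f exists, t_k not Gosper-summable.

No; the degree bound rules out any f.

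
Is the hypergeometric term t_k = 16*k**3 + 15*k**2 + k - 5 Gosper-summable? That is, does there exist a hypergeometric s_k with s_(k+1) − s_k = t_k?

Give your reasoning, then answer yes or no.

Yes. s_k = k*(4*k**3 - 3*k**2 - 3*k - 3).

t_(k+1)/t_k = (16*k**3 + 63*k**2 + 79*k + 27)/(16*k**3 + 15*k**2 + k - 5).
Normal form (A,B,C) = (1, 1, k**3 + 15*k**2/16 + k/16 - 5/16).
Set up (1)·f(k+1) − (1)·f(k) − (k**3 + 15*k**2/16 + k/16 - 5/16) = 0.
d = 4 from the (0,0,3) case.
Solving with deg f ≤ 4: f(k) = k*(4*k**3 - 3*k**2 - 3*k - 3)/16.
Certificate R = B(k−1)f/C = k*(4*k**3 - 3*k**2 - 3*k - 3)/(16*k**3 + 15*k**2 + k - 5) gives s_k = k*(4*k**3 - 3*k**2 - 3*k - 3).
Check: Δs_k = 16*k**3 + 15*k**2 + k - 5. ✓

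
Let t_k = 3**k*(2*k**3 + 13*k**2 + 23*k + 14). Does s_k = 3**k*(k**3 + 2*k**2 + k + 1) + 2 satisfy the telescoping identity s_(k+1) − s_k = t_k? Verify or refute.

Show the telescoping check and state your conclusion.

s_(k+1) = 3**(k + 1)*(k + (k + 1)**3 + 2*(k + 1)**2 + 2) + 2
s_(k+1) − s_k = 3**k*(2*k**3 + 13*k**2 + 23*k + 14)
(s_(k+1) − s_k) − t_k = 0

Valid: the claim telescopes to t_k.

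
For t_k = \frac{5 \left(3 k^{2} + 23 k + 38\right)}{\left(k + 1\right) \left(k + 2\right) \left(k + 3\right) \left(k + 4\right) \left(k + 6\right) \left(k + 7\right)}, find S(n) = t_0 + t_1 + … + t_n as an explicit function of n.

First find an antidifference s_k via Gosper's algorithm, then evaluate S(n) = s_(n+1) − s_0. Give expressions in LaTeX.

Ratio r(k) = (k + 1)*(k + 6)*(23*k + 3*(k + 1)**2 + 61)/((k + 5)*(k + 8)*(3*k**2 + 23*k + 38)).
Factor: A=k + 1; B=k + 8; C=k**3 + 38*k**2/3 + 51*k + 190/3.
Set up (k + 1)·f(k+1) − (k + 7)·f(k) − (k**3 + 38*k**2/3 + 51*k + 190/3) = 0.
d = 6 from the (1,1,3) case.
Solving with deg f ≤ 6: f(k) = k*(k + 2)*(k + 4)*(k + 5)*(k**2 + 10*k + 27)/54.
R(k) = B(k−1)·f(k)/C(k) = k*(k + 2)*(k + 4)*(k + 7)*(k**2 + 10*k + 27)/(18*(3*k**2 + 23*k + 38)); s_k = R·t_k = 5*k*(k**2 + 10*k + 27)/(18*(k**3 + 10*k**2 + 27*k + 18)).
Check: Δs_k = 5*(3*k**2 + 23*k + 38)/(k**6 + 23*k**5 + 207*k**4 + 925*k**3 + 2144*k**2 + 2412*k + 1008). ✓
Σ_(k=0)^n t_k = s_(n+1) − s_(0) = (5*(n**3 + 13*n**2 + 50*n + 38)/(18*(n**3 + 13*n**2 + 50*n + 56))) − (0), i.e. 5*(n**3 + 13*n**2 + 50*n + 38)/(18*(n**3 + 13*n**2 + 50*n + 56)).

S(n) = \frac{5 \left(n^{3} + 13 n^{2} + 50 n + 38\right)}{18 \left(n^{3} + 13 n^{2} + 50 n + 56\right)}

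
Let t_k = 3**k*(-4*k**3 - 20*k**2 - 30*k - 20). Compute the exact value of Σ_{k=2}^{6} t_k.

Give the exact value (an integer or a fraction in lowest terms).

Step 1: r(k) = 3*(2*k**3 + 16*k**2 + 41*k + 37)/(2*k**3 + 10*k**2 + 15*k + 10).
A = 3, B = 1, C = k**3 + 5*k**2 + 15*k/2 + 5.
Need (3)·f(k+1) − (1)·f(k) = k**3 + 5*k**2 + 15*k/2 + 5.
Degrees (0,0,3) ⇒ d ≤ 3.
A polynomial solution: f(k) = (2*k**3 + k**2 + 3*k + 1)/4.
Then R = B(k−1)f/C = (2*k**3 + k**2 + 3*k + 1)/(2*(2*k**3 + 10*k**2 + 15*k + 10)), so s_k = R(k)·t_k = 3**k*(-2*k**3 - k**2 - 3*k - 1).
Verify: 3**k*(-4*k**3 - 20*k**2 - 30*k - 20) matches t_k.
Telescoping: Σ = s_(7) − s_(2) = -1655559 − (-243) = -1655316.

Σ = -1655316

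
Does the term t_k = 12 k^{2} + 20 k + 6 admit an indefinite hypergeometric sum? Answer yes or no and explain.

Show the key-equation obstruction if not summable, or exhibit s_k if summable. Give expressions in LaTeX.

Yes. s_k = 2 k \left(2 k^{2} + 2 k - 1\right).

Step 1: r(k) = (6*k**2 + 22*k + 19)/(6*k**2 + 10*k + 3).
Take A(k)=1, B(k)=1, C(k)=k**2 + 5*k/3 + 1/2.
Need (1)·f(k+1) − (1)·f(k) = k**2 + 5*k/3 + 1/2.
d = 3 from the (0,0,2) case.
A polynomial solution: f(k) = k*(2*k**2 + 2*k - 1)/6.
Get s_k = R·t_k = 2*k*(2*k**2 + 2*k - 1) with R(k) = B(k−1)f(k)/C(k) = k*(2*k**2 + 2*k - 1)/(6*k**2 + 10*k + 3).
Δs = 12*k**2 + 20*k + 6, as required.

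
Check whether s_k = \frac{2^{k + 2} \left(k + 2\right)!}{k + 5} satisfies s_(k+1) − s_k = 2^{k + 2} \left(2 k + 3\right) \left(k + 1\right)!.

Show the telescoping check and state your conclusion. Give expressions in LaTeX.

Invalid: residual - \frac{12 \cdot 2^{k} \left(2 k^{2} + 13 k + 14\right) \left(k + 1\right)!}{\left(k + 5\right) \left(k + 6\right)} ≠ 0.

s_(k+1) = 2**(k + 3)*factorial(k + 3)/(k + 6)
s_(k+1) − s_k = 2**(k + 2)*(2*k**2 + 15*k + 24)*factorial(k + 2)/((k + 5)*(k + 6))
(s_(k+1) − s_k) − t_k = -12*2**k*(2*k**2 + 13*k + 14)*factorial(k + 1)/((k + 5)*(k + 6))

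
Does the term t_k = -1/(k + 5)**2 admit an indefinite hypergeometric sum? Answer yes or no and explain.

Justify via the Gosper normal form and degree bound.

No — the linear system for f has no solution.

r(k) = (k + 5)**2/(k + 6)**2 after simplifying.
Normal form (A,B,C) = (k**2 + 10*k + 25, k**2 + 12*k + 36, 1).
Set up (k**2 + 10*k + 25)·f(k+1) − (k**2 + 10*k + 25)·f(k) − (1) = 0.
d = 0 from the (2,2,0) case.
Write f(k) = c0. Then LHS − RHS = -1, requiring -1 = 0: contradictory. No certificate.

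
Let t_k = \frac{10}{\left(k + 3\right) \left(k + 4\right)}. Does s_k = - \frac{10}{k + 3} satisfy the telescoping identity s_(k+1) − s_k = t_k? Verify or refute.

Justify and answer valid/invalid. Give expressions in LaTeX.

valid; difference matches t_k

s_(k+1) = -10/(k + 4)
s_(k+1) − s_k = 10/((k + 3)*(k + 4))
(s_(k+1) − s_k) − t_k = 0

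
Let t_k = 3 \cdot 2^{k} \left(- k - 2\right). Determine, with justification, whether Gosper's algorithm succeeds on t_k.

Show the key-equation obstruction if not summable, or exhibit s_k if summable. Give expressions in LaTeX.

t_(k+1)/t_k = 2*(k + 3)/(k + 2).
Take A(k)=2, B(k)=1, C(k)=k + 2.
Key eq: (2)·f(k+1) = (1)·f(k) + (k + 2).
deg f ≤ 1 (via 0,0,1).
Coefficient equations give f(k) = k.
R(k) = B(k−1)·f(k)/C(k) = k/(k + 2); s_k = R·t_k = -3*2**k*k.
Check: Δs_k = 3*2**k*(-k - 2). ✓

Yes. s_k = - 3 \cdot 2^{k} k.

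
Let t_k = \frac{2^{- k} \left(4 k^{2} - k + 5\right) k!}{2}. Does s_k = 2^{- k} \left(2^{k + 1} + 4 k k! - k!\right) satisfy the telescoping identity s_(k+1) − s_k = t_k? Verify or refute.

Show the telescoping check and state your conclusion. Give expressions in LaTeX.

s_(k+1) = (4*2**k + 4*k**2*factorial(k) + 7*k*factorial(k) + 3*factorial(k))/(2*2**k)
s_(k+1) − s_k = (4*k**2 - k + 5)*factorial(k)/(2*2**k)
(s_(k+1) − s_k) − t_k = 0

Valid: the claim telescopes to t_k.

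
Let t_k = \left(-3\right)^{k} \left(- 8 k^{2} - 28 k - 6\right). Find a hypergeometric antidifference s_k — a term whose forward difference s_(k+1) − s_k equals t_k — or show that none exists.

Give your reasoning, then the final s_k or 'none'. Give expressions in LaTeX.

s_k = \left(-3\right)^{k} \left(2 k^{2} + 4 k - 3\right)

Step 1: r(k) = 3*(-4*k**2 - 22*k - 21)/(4*k**2 + 14*k + 3).
So A=-3 and B=1, with C=k**2 + 7*k/2 + 3/4.
Key eq: (-3)·f(k+1) = (1)·f(k) + (k**2 + 7*k/2 + 3/4).
d = 2 from the (0,0,2) case.
A polynomial solution: f(k) = -(2*k**2 + 4*k - 3)/8.
R(k) = B(k−1)·f(k)/C(k) = -(2*k**2 + 4*k - 3)/(2*(4*k**2 + 14*k + 3)); s_k = R·t_k = (-3)**k*(2*k**2 + 4*k - 3).
Verify: (-3)**k*(-8*k**2 - 28*k - 6) matches t_k.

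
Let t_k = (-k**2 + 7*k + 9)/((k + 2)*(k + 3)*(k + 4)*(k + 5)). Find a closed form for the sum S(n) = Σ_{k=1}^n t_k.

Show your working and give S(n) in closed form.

t_(k+1)/t_k = (k + 2)*(7*k - (k + 1)**2 + 16)/((k + 6)*(-k**2 + 7*k + 9)).
Take A(k)=k + 2, B(k)=k + 6, C(k)=k**2 - 7*k - 9.
Solve (k + 2)·f(k+1) − (k + 5)·f(k) = k**2 - 7*k - 9.
From deg A=1, deg B=1, deg C=2: d=3.
A polynomial solution: f(k) = -k*(k**2 + 17*k + 18)/8.
Certificate R = B(k−1)f/C = -k*(k + 5)*(k**2 + 17*k + 18)/(8*(k**2 - 7*k - 9)) gives s_k = k*(k**2 + 17*k + 18)/(8*(k + 2)*(k + 3)*(k + 4)).
Verify: (-k**2 + 7*k + 9)/(k**4 + 14*k**3 + 71*k**2 + 154*k + 120) matches t_k.
s_(n+1) = (n**3 + 20*n**2 + 55*n + 36)/(8*(n**3 + 12*n**2 + 47*n + 60)) and s_(1) = 3/40, so S(n) = n*(n**2 + 32*n + 67)/(20*(n**3 + 12*n**2 + 47*n + 60)).

S(n) = n*(n**2 + 32*n + 67)/(20*(n**3 + 12*n**2 + 47*n + 60))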